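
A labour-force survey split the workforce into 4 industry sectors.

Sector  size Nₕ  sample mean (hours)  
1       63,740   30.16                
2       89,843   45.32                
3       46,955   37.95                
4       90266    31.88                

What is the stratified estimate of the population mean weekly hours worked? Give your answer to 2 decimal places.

N = 290804; weights Wₕ = Nₕ/N = (0.2192, 0.3089, 0.1615, 0.3104).
x̄_st = Σ Wₕ·x̄ₕ = 0.2192·30.16 + 0.3089·45.32 + 0.1615·37.95 + 0.3104·31.88 ≈ 36.6353...
→ 36.64.

36.64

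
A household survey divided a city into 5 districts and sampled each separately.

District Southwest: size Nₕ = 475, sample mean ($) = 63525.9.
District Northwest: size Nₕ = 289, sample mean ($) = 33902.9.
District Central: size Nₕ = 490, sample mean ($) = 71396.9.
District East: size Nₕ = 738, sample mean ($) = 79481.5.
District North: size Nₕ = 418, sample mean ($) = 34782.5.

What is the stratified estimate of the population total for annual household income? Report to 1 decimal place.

148153653.6

Estimate total by summing Nₕ·x̄ₕ over strata.
475·63525.9 + 289·33902.9 + 490·71396.9 + 738·79481.5 + 418·34782.5 = 30174802.5 + 9797938.1 + 34984481 + 58657347 + 14539085 = 148153653.6.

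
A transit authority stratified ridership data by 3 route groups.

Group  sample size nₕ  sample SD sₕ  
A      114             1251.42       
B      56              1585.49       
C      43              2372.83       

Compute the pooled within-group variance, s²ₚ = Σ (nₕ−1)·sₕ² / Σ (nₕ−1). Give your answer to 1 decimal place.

2627120.1

Degrees of freedom: 113 + 55 + 42 = 210.
Σ(nₕ−1)sₕ² = 113·1566052.0164 + 55·2513778.5401 + 42·5630322.2089 = 551695230.3325.
s²ₚ = 551695230.3325 / 210 = 2627120.144... → 2627120.1.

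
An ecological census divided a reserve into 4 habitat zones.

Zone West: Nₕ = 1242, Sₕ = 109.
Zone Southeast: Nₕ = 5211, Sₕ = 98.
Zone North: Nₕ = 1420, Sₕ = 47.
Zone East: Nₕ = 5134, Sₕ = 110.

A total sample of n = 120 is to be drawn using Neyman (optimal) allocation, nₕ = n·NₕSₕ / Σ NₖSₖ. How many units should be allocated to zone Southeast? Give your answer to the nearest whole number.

West: NₕSₕ = 1242·109 = 135378
Southeast: NₕSₕ = 5211·98 = 510678
North: NₕSₕ = 1420·47 = 66740
East: NₕSₕ = 5134·110 = 564740
Σ NₕSₕ = 1277536.
n_Southeast = 120·510678/1277536 = 47.968... → 48.

48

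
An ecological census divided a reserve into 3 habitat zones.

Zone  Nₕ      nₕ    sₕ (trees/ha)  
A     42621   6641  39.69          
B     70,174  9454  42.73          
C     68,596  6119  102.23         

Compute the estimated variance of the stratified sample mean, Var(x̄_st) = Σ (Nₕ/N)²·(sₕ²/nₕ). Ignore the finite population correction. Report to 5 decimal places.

0.28626

N = 181391; Wₕ = Nₕ/N.
zone A: (42621/181391)²·39.69²/6641 = 0.01309618
zone B: (70174/181391)²·42.73²/9454 = 0.02890488
zone C: (68596/181391)²·102.23²/6119 = 0.24425439
Sum = 0.28625545 → 0.28626.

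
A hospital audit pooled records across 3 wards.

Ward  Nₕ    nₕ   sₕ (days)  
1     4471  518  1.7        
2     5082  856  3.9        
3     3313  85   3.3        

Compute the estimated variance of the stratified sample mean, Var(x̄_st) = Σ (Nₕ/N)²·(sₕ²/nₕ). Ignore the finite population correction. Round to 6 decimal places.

0.011941

N = 12866. Term for each stratum: Wₕ²sₕ²/nₕ.
Var(x̄_st) = 0.000673737 + 0.002772284 + 0.008495026 = 0.011941047 → 0.011941.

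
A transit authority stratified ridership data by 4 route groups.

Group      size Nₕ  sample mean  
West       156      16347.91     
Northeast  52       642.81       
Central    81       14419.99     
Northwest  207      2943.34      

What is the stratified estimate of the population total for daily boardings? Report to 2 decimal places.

Population total = Σ Nₕ·x̄ₕ (each stratum's size times its mean).
156·16347.91 + 52·642.81 + 81·14419.99 + 207·2943.34 = 2550273.96 + 33426.12 + 1168019.19 + 609271.38 = 4360990.65.

4360990.65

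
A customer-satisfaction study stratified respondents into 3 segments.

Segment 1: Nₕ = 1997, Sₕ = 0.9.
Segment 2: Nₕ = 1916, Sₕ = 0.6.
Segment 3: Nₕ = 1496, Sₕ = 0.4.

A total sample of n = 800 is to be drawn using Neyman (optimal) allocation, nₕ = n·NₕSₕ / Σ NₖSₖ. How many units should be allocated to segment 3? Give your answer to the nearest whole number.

135

Σ NₕSₕ = 1997·0.9 + 1916·0.6 + 1496·0.4 = 3545.3.
Share for 3: 598.4/3545.3 = 0.16879.
n_3 = 800 × 0.16879 = 135.029... → 135.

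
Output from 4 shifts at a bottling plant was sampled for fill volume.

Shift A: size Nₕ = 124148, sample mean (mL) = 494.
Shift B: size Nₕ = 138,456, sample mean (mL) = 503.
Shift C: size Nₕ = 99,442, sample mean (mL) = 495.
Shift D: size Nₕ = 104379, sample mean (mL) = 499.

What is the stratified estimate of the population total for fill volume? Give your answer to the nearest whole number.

A: 124148·494 = 61329112
B: 138456·503 = 69643368
C: 99442·495 = 49223790
D: 104379·499 = 52085121
τ̂ = Σ Nₕx̄ₕ = 232281391.

232281391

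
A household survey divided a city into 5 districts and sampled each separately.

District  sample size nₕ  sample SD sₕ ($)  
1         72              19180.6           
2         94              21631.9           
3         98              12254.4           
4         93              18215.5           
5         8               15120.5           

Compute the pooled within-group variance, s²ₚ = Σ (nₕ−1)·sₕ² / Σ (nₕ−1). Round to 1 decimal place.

323144018.8

1: (72−1)·19180.6² = 71·367895416.36 = 26120574561.56
2: (94−1)·21631.9² = 93·467939097.61 = 43518336077.73
3: (98−1)·12254.4² = 97·150170319.36 = 14566520977.92
4: (93−1)·18215.5² = 92·331804440.25 = 30526008503
5: (8−1)·15120.5² = 7·228629520.25 = 1600406641.75
Numerator = 116331846761.96; denominator = Σ(nₕ−1) = 360.
s²ₚ = 116331846761.96/360 = 323144018.783... → 323144018.8.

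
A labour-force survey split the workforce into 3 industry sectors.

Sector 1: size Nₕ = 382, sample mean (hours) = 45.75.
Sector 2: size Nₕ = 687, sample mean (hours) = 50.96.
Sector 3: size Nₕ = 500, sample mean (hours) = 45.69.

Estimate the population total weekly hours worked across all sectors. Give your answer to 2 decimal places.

1: 382·45.75 = 17476.5
2: 687·50.96 = 35009.52
3: 500·45.69 = 22845
τ̂ = Σ Nₕx̄ₕ = 75331.02.

75331.02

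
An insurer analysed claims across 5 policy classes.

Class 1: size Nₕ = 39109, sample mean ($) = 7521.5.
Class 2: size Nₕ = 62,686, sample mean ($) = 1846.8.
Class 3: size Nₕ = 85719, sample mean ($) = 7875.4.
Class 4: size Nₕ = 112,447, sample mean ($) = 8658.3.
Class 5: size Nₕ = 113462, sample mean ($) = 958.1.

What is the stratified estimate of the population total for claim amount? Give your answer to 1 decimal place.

2167306063.2

Population total = Σ Nₕ·x̄ₕ (each stratum's size times its mean).
39109·7521.5 + 62686·1846.8 + 85719·7875.4 + 112447·8658.3 + 113462·958.1 = 294158343.5 + 115768504.8 + 675071412.6 + 973599860.1 + 108707942.2 = 2167306063.2.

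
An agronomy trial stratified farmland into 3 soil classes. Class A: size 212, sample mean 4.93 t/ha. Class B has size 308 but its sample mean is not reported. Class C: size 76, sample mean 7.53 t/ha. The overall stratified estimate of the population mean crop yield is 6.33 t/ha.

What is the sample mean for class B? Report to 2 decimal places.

Σ Nₕx̄ₕ = N·μ, so 308·x̄_B = 596·6.33 − (212·4.93 + 76·7.53).
= 3772.68 − 1617.44 = 2155.24.
x̄_B = 2155.24 / 308 = 6.9975... → 7.00.

7.00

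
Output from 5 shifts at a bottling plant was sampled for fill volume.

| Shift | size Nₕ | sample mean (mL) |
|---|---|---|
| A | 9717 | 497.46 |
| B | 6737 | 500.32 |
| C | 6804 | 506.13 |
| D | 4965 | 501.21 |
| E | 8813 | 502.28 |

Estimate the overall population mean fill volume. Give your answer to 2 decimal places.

N = 37036; weights Wₕ = Nₕ/N = (0.2624, 0.1819, 0.1837, 0.1341, 0.2380).
x̄_st = Σ Wₕ·x̄ₕ = 0.2624·497.46 + 0.1819·500.32 + 0.1837·506.13 + 0.1341·501.21 + 0.2380·502.28 ≈ 501.2227...
→ 501.22.

501.22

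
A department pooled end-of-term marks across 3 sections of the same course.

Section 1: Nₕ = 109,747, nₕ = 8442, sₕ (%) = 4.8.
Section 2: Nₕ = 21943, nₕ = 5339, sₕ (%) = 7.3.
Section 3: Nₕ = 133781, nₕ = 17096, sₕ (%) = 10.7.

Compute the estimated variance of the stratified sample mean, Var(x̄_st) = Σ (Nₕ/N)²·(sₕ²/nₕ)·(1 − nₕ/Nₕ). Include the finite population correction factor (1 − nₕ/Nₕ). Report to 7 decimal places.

N = 265471; Wₕ = Nₕ/N.
section 1: (109747/265471)²·4.8²/8442·(1 − 8442/109747) = 0.0004305529
section 2: (21943/265471)²·7.3²/5339·(1 − 5339/21943) = 0.0000516013
section 3: (133781/265471)²·10.7²/17096·(1 − 17096/133781) = 0.0014833661
Sum = 0.0019655202 → 0.0019655.

0.0019655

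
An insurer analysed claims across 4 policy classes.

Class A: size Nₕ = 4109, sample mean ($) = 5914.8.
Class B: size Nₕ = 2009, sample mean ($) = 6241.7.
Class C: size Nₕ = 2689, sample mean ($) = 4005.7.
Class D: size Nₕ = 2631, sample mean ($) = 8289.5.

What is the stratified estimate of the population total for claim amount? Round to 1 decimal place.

Population total = Σ Nₕ·x̄ₕ (each stratum's size times its mean).
4109·5914.8 + 2009·6241.7 + 2689·4005.7 + 2631·8289.5 = 24303913.2 + 12539575.3 + 10771327.3 + 21809674.5 = 69424490.3.

69424490.3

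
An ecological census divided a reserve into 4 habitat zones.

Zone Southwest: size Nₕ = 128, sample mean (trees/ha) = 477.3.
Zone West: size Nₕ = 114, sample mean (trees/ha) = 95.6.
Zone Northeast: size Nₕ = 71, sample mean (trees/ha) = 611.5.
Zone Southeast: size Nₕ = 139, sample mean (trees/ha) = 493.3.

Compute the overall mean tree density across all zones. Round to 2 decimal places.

407.03

N = 452; weights Wₕ = Nₕ/N = (0.2832, 0.2522, 0.1571, 0.3075).
x̄_st = Σ Wₕ·x̄ₕ = 0.2832·477.3 + 0.2522·95.6 + 0.1571·611.5 + 0.3075·493.3 ≈ 407.0310...
→ 407.03.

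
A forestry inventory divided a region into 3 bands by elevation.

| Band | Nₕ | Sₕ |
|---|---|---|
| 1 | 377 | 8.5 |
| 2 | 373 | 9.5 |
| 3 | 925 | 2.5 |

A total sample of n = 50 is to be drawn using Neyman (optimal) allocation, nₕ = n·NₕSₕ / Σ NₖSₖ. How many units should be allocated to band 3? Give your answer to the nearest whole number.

1: NₕSₕ = 377·8.5 = 3204.5
2: NₕSₕ = 373·9.5 = 3543.5
3: NₕSₕ = 925·2.5 = 2312.5
Σ NₕSₕ = 9060.5.
n_3 = 50·2312.5/9060.5 = 12.761... → 13.

13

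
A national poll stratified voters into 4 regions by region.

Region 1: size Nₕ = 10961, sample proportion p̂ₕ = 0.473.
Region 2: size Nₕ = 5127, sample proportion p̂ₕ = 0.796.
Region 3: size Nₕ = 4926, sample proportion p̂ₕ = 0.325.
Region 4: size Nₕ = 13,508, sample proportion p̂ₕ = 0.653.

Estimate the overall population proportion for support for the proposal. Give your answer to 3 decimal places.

0.570

N = 10961 + 5127 + 4926 + 13508 = 34522.
Overall proportion = Σ (Nₕ/N)·p̂ₕ.
Σ Nₕp̂ₕ = 5184.553 + 4081.092 + 1600.95 + 8820.724 = 19687.319.
19687.319 / 34522 = 0.57028... → 0.570.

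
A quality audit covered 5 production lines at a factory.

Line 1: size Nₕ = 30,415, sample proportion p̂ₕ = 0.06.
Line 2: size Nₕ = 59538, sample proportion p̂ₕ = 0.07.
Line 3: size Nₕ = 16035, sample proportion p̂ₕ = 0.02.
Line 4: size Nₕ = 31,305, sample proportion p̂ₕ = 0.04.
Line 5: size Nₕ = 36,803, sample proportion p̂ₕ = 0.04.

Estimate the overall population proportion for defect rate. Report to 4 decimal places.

0.0519

Wₕ = Nₕ/N with N = 174096: 0.1747, 0.3420, 0.0921, 0.1798, 0.2114.
p̂_st = 0.1747·0.06 + 0.3420·0.07 + 0.0921·0.02 + 0.1798·0.04 + 0.2114·0.04 ≈ 0.051911... → 0.0519.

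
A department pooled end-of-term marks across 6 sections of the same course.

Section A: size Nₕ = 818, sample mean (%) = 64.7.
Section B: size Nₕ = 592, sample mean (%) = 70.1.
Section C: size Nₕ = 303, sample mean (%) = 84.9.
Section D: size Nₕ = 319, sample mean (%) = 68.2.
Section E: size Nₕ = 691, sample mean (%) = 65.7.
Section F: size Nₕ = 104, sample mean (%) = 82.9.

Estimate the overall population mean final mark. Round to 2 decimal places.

N = 818 + 592 + 303 + 319 + 691 + 104 = 2827.
The stratified mean weights each stratum mean by its population share Nₕ/N.
Σ Nₕx̄ₕ = 818·64.7 + 592·70.1 + 303·84.9 + 319·68.2 + 691·65.7 + 104·82.9 = 52924.6 + 41499.2 + 25724.7 + 21755.8 + 45398.7 + 8621.6 = 195924.6.
Divide by N: 195924.6 / 2827 = 69.3048... → 69.30.

69.30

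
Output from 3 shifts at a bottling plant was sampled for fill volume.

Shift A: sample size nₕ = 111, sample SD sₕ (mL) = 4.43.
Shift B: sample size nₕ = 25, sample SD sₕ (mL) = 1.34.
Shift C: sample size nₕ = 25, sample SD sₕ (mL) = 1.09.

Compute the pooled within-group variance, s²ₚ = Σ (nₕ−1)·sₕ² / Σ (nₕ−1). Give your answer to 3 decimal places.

14.116

A: (111−1)·4.43² = 110·19.6249 = 2158.739
B: (25−1)·1.34² = 24·1.7956 = 43.0944
C: (25−1)·1.09² = 24·1.1881 = 28.5144
Numerator = 2230.3478; denominator = Σ(nₕ−1) = 158.
s²ₚ = 2230.3478/158 = 14.11613... → 14.116.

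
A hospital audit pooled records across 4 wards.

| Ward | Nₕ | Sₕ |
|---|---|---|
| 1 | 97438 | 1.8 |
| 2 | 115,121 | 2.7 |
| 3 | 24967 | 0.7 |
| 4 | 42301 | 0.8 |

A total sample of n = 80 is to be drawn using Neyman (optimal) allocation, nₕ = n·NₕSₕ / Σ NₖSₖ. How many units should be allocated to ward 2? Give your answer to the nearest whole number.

1: NₕSₕ = 97438·1.8 = 175388.4
2: NₕSₕ = 115121·2.7 = 310826.7
3: NₕSₕ = 24967·0.7 = 17476.9
4: NₕSₕ = 42301·0.8 = 33840.8
Σ NₕSₕ = 537532.8.
n_2 = 80·310826.7/537532.8 = 46.260... → 46.

46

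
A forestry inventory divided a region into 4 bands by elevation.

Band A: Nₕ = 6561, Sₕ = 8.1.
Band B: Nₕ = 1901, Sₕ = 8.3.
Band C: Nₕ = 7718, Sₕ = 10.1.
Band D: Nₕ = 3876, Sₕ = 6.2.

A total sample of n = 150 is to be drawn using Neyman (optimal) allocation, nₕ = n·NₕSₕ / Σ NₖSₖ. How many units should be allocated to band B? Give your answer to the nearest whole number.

A: NₕSₕ = 6561·8.1 = 53144.1
B: NₕSₕ = 1901·8.3 = 15778.3
C: NₕSₕ = 7718·10.1 = 77951.8
D: NₕSₕ = 3876·6.2 = 24031.2
Σ NₕSₕ = 170905.4.
n_B = 150·15778.3/170905.4 = 13.848... → 14.

14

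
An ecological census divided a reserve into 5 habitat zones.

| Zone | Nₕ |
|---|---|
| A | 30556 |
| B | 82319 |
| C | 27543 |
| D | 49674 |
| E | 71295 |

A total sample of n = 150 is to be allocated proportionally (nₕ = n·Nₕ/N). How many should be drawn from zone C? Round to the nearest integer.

Share of zone C = 27543/261387 = 0.10537.
Allocate 150 × 0.10537 = 15.806... → 16.

16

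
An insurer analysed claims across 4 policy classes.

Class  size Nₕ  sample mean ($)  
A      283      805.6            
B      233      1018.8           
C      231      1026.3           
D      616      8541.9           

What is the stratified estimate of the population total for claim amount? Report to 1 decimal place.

5964250.9

A: 283·805.6 = 227984.8
B: 233·1018.8 = 237380.4
C: 231·1026.3 = 237075.3
D: 616·8541.9 = 5261810.4
τ̂ = Σ Nₕx̄ₕ = 5964250.9.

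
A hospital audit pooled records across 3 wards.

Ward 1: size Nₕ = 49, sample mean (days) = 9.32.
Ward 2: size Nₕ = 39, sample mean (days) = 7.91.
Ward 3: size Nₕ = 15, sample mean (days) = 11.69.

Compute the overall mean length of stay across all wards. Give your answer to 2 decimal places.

N = 49 + 39 + 15 = 103.
Weight each subgroup mean by Nₕ/N and sum.
Σ Nₕx̄ₕ = 49·9.32 + 39·7.91 + 15·11.69 = 456.68 + 308.49 + 175.35 = 940.52.
Divide by N: 940.52 / 103 = 9.1313... → 9.13.

9.13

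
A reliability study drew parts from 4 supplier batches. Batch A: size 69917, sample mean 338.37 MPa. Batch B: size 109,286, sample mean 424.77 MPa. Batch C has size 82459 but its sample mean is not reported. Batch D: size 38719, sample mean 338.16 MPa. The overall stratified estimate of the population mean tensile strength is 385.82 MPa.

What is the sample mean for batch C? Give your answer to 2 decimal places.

396.81

N = 69917 + 109286 + 82459 + 38719 = 300381.
Overall total = μ·N = 385.82·300381 = 115892997.42.
Subtract the known strata: 69917·338.37 + 109286·424.77 + 38719·338.16 = 83172446.55.
Remaining total for batch C: 115892997.42 − 83172446.55 = 32720550.87.
Divide by its size: 32720550.87 / 82459 = 396.8099... → 396.81.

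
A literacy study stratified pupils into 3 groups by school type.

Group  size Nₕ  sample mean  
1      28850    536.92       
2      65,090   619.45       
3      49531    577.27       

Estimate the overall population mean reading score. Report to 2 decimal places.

N = 143471; weights Wₕ = Nₕ/N = (0.2011, 0.4537, 0.3452).
x̄_st = Σ Wₕ·x̄ₕ = 0.2011·536.92 + 0.4537·619.45 + 0.3452·577.27 ≈ 588.2924...
→ 588.29.

588.29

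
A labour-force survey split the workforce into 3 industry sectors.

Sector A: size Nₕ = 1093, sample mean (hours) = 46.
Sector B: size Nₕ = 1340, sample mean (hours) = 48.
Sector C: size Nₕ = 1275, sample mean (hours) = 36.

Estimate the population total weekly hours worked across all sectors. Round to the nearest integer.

Population total = Σ Nₕ·x̄ₕ (each stratum's size times its mean).
1093·46 + 1340·48 + 1275·36 = 50278 + 64320 + 45900 = 160498.

160498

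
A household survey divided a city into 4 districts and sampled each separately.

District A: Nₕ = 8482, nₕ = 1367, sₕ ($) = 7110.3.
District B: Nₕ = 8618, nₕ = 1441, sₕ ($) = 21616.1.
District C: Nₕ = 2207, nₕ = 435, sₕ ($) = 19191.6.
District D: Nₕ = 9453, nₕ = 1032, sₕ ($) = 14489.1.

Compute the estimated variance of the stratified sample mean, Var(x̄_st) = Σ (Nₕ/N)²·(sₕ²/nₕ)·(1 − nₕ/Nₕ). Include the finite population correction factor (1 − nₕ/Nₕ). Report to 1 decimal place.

50526.5

N = 28760; Wₕ = Nₕ/N.
district A: (8482/28760)²·7110.3²/1367·(1 − 1367/8482) = 2698.3777
district B: (8618/28760)²·21616.1²/1441·(1 − 1441/8618) = 24247.2435
district C: (2207/28760)²·19191.6²/435·(1 − 435/2207) = 4003.3301
district D: (9453/28760)²·14489.1²/1032·(1 − 1032/9453) = 19577.5654
Sum = 50526.5167 → 50526.5.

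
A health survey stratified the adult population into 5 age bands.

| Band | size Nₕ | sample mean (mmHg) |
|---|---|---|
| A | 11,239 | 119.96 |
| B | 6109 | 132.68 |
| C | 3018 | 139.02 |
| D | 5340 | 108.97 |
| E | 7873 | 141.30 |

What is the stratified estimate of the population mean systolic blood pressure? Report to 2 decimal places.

x̄_st = (Σ Nₕx̄ₕ) / (Σ Nₕ) = (11239·119.96 + 6109·132.68 + 3018·139.02 + 5340·108.97 + 7873·141.30) / 33579
= 4272689.62 / 33579 = 127.2429... → 127.24.

127.24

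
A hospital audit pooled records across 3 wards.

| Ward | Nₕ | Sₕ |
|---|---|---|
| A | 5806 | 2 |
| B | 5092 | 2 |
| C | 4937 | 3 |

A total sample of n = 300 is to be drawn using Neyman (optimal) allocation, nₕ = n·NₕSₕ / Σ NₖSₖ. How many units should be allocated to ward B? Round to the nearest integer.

A: NₕSₕ = 5806·2 = 11612
B: NₕSₕ = 5092·2 = 10184
C: NₕSₕ = 4937·3 = 14811
Σ NₕSₕ = 36607.
n_B = 300·10184/36607 = 83.459... → 83.

83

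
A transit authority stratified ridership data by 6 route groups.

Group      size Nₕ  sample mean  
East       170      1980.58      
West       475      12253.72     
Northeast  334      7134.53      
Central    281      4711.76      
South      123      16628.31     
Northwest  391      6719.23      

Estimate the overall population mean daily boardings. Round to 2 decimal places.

x̄_st = (Σ Nₕx̄ₕ) / (Σ Nₕ) = (170·1980.58 + 475·12253.72 + 334·7134.53 + 281·4711.76 + 123·16628.31 + 391·6719.23) / 1774
= 14536654.24 / 1774 = 8194.2809... → 8194.28.

8194.28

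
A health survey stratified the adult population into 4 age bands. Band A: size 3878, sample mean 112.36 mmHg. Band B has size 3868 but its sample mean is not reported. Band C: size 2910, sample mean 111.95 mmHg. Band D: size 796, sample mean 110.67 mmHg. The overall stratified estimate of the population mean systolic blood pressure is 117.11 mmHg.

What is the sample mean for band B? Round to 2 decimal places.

N = 3878 + 3868 + 2910 + 796 = 11452.
Overall total = μ·N = 117.11·11452 = 1341143.72.
Subtract the known strata: 3878·112.36 + 2910·111.95 + 796·110.67 = 849599.9.
Remaining total for band B: 1341143.72 − 849599.9 = 491543.82.
Divide by its size: 491543.82 / 3868 = 127.0796... → 127.08.

127.08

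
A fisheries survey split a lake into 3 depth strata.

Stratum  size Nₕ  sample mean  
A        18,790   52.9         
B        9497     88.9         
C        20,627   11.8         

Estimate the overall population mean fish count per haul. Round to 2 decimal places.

42.56

x̄_st = (Σ Nₕx̄ₕ) / (Σ Nₕ) = (18790·52.9 + 9497·88.9 + 20627·11.8) / 48914
= 2081672.9 / 48914 = 42.5578... → 42.56.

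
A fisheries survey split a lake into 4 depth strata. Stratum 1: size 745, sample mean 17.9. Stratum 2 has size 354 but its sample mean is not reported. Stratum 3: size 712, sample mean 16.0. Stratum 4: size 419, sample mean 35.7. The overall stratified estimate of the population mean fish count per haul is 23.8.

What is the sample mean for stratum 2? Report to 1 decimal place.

37.8

Σ Nₕx̄ₕ = N·μ, so 354·x̄_2 = 2230·23.8 − (745·17.9 + 712·16.0 + 419·35.7).
= 53074 − 39685.8 = 13388.2.
x̄_2 = 13388.2 / 354 = 37.820... → 37.8.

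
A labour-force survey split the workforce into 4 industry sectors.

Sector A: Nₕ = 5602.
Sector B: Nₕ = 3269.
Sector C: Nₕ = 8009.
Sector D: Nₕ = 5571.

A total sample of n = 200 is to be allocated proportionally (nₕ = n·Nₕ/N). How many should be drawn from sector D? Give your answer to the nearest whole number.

50

N = 5602 + 3269 + 8009 + 5571 = 22451.
n_D = 200·5571/22451 = 49.628... → 50.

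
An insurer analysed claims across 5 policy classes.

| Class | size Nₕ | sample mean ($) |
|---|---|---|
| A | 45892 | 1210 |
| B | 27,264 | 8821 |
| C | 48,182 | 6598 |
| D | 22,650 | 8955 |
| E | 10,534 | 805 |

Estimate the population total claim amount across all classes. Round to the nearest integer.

A: 45892·1210 = 55529320
B: 27264·8821 = 240495744
C: 48182·6598 = 317904836
D: 22650·8955 = 202830750
E: 10534·805 = 8479870
τ̂ = Σ Nₕx̄ₕ = 825240520.

825240520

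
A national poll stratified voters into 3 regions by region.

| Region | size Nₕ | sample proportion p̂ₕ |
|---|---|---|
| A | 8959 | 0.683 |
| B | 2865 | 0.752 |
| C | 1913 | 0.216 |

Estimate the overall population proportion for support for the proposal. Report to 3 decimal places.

0.632

N = 8959 + 2865 + 1913 = 13737.
Overall proportion = Σ (Nₕ/N)·p̂ₕ.
Σ Nₕp̂ₕ = 6118.997 + 2154.48 + 413.208 = 8686.685.
8686.685 / 13737 = 0.63236... → 0.632.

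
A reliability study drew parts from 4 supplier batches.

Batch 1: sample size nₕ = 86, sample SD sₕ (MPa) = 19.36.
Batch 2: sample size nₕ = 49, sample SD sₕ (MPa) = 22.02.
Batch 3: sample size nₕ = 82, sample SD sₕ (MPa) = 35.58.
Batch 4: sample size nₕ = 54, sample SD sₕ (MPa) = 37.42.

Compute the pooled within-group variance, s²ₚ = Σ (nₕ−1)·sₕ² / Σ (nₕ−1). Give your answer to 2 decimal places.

868.49

Degrees of freedom: 85 + 48 + 81 + 53 = 267.
Σ(nₕ−1)sₕ² = 85·374.8096 + 48·484.8804 + 81·1265.9364 + 53·1400.2564 = 231887.5128.
s²ₚ = 231887.5128 / 267 = 868.4926... → 868.49.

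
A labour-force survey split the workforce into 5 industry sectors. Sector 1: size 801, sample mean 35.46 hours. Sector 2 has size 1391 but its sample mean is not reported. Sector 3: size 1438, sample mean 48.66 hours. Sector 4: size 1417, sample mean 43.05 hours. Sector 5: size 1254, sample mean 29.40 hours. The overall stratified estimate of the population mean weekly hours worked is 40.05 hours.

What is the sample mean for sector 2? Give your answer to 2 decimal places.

40.34

N = 801 + 1391 + 1438 + 1417 + 1254 = 6301.
Overall total = μ·N = 40.05·6301 = 252355.05.
Subtract the known strata: 801·35.46 + 1438·48.66 + 1417·43.05 + 1254·29.40 = 196245.99.
Remaining total for sector 2: 252355.05 − 196245.99 = 56109.06.
Divide by its size: 56109.06 / 1391 = 40.3372... → 40.34.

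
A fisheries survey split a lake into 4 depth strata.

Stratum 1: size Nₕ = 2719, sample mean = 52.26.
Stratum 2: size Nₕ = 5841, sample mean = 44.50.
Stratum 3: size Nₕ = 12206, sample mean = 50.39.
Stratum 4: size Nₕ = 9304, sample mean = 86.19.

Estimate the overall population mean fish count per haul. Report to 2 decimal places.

N = 30070; weights Wₕ = Nₕ/N = (0.0904, 0.1942, 0.4059, 0.3094).
x̄_st = Σ Wₕ·x̄ₕ = 0.0904·52.26 + 0.1942·44.50 + 0.4059·50.39 + 0.3094·86.19 ≈ 60.4919...
→ 60.49.

60.49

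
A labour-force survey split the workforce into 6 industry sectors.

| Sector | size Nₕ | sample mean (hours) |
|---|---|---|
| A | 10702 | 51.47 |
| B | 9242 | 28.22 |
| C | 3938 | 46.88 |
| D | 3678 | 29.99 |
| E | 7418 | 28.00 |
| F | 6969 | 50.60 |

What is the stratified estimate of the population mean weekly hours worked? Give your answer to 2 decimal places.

N = 10702 + 9242 + 3938 + 3678 + 7418 + 6969 = 41947.
The stratified mean weights each stratum mean by its population share Nₕ/N.
Σ Nₕx̄ₕ = 10702·51.47 + 9242·28.22 + 3938·46.88 + 3678·29.99 + 7418·28.00 + 6969·50.60 = 550831.94 + 260809.24 + 184613.44 + 110303.22 + 207704 + 352631.4 = 1666893.24.
Divide by N: 1666893.24 / 41947 = 39.7381... → 39.74.

39.74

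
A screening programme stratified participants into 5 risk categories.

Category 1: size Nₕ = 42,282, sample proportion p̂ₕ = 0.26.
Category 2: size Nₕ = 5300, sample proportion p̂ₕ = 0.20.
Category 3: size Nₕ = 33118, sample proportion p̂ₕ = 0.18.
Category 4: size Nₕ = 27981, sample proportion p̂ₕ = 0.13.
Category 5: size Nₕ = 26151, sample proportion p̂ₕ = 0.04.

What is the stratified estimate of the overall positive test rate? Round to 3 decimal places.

0.168

N = 42282 + 5300 + 33118 + 27981 + 26151 = 134832.
Overall proportion = Σ (Nₕ/N)·p̂ₕ.
Σ Nₕp̂ₕ = 10993.32 + 1060 + 5961.24 + 3637.53 + 1046.04 = 22698.13.
22698.13 / 134832 = 0.16834... → 0.168.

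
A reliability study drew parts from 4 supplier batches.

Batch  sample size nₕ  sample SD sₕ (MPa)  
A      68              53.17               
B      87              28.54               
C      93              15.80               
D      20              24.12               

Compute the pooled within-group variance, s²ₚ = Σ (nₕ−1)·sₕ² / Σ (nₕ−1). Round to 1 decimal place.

Degrees of freedom: 67 + 86 + 92 + 19 = 264.
Σ(nₕ−1)sₕ² = 67·2827.0489 + 86·814.5316 + 92·249.64 + 19·581.7744 = 293482.5875.
s²ₚ = 293482.5875 / 264 = 1111.676... → 1111.7.

1111.7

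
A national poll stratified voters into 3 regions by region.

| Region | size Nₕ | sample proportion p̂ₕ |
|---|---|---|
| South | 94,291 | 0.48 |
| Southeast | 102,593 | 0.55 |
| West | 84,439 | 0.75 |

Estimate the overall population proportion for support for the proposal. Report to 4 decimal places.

0.5866

N = 94291 + 102593 + 84439 = 281323.
Overall proportion = Σ (Nₕ/N)·p̂ₕ.
Σ Nₕp̂ₕ = 45259.68 + 56426.15 + 63329.25 = 165015.08.
165015.08 / 281323 = 0.586568... → 0.5866.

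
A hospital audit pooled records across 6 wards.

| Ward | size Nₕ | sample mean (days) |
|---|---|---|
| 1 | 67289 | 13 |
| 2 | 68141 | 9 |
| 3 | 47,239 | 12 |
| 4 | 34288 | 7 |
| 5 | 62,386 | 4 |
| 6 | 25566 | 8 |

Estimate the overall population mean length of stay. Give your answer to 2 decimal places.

N = 67289 + 68141 + 47239 + 34288 + 62386 + 25566 = 304909.
Weight each subgroup mean by Nₕ/N and sum.
Σ Nₕx̄ₕ = 67289·13 + 68141·9 + 47239·12 + 34288·7 + 62386·4 + 25566·8 = 874757 + 613269 + 566868 + 240016 + 249544 + 204528 = 2748982.
Divide by N: 2748982 / 304909 = 9.0157... → 9.02.

9.02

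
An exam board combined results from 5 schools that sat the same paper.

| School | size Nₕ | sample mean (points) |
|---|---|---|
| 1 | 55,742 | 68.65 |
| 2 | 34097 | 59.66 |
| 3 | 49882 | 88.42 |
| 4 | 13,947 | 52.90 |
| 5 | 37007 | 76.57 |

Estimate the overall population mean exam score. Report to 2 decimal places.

N = 55742 + 34097 + 49882 + 13947 + 37007 = 190675.
Weight each subgroup mean by Nₕ/N and sum.
Σ Nₕx̄ₕ = 55742·68.65 + 34097·59.66 + 49882·88.42 + 13947·52.90 + 37007·76.57 = 3826688.3 + 2034227.02 + 4410566.44 + 737796.3 + 2833625.99 = 13842904.05.
Divide by N: 13842904.05 / 190675 = 72.5995... → 72.60.

72.60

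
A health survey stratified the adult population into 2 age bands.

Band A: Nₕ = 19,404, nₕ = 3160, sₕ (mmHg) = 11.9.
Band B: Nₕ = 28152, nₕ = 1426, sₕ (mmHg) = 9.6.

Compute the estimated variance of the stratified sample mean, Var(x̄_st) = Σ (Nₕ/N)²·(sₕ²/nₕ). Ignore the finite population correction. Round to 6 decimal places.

N = 47556. Term for each stratum: Wₕ²sₕ²/nₕ.
Var(x̄_st) = 0.007460686 + 0.022648050 = 0.030108735 → 0.030109.

0.030109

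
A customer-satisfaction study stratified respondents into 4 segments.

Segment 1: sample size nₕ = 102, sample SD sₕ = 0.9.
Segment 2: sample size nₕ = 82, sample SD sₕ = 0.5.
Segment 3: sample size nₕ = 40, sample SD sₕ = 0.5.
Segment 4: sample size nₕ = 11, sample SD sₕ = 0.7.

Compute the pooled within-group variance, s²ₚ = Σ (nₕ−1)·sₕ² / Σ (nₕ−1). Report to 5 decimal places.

0.50524

1: (102−1)·0.9² = 101·0.81 = 81.81
2: (82−1)·0.5² = 81·0.25 = 20.25
3: (40−1)·0.5² = 39·0.25 = 9.75
4: (11−1)·0.7² = 10·0.49 = 4.9
Numerator = 116.71; denominator = Σ(nₕ−1) = 231.
s²ₚ = 116.71/231 = 0.5052381... → 0.50524.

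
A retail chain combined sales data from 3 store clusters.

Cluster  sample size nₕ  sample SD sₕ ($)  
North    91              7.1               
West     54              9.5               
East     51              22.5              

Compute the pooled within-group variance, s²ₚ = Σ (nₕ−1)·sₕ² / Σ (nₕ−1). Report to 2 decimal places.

179.44

North: (91−1)·7.1² = 90·50.41 = 4536.9
West: (54−1)·9.5² = 53·90.25 = 4783.25
East: (51−1)·22.5² = 50·506.25 = 25312.5
Numerator = 34632.65; denominator = Σ(nₕ−1) = 193.
s²ₚ = 34632.65/193 = 179.4438... → 179.44.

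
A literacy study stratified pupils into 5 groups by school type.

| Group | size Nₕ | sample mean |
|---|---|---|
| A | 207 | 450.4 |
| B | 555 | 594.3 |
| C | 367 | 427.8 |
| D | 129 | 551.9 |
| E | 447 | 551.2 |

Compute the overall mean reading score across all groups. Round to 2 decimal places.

526.48

N = 1705; weights Wₕ = Nₕ/N = (0.1214, 0.3255, 0.2152, 0.0757, 0.2622).
x̄_st = Σ Wₕ·x̄ₕ = 0.1214·450.4 + 0.3255·594.3 + 0.2152·427.8 + 0.0757·551.9 + 0.2622·551.2 ≈ 526.4829...
→ 526.48.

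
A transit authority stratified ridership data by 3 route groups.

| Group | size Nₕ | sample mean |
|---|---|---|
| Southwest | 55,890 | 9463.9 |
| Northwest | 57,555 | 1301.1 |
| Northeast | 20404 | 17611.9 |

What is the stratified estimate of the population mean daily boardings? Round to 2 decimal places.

x̄_st = (Σ Nₕx̄ₕ) / (Σ Nₕ) = (55890·9463.9 + 57555·1301.1 + 20404·17611.9) / 133849
= 963175389.1 / 133849 = 7195.9849... → 7195.98.

7195.98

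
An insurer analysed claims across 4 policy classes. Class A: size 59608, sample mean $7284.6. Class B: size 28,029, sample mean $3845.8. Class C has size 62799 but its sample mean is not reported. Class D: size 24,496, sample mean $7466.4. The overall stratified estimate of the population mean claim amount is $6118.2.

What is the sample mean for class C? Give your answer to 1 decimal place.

5499.4

Σ Nₕx̄ₕ = N·μ, so 62799·x̄_C = 174932·6118.2 − (59608·7284.6 + 28029·3845.8 + 24496·7466.4).
= 1070268962.4 − 724911299.4 = 345357663.
x̄_C = 345357663 / 62799 = 5499.413... → 5499.4.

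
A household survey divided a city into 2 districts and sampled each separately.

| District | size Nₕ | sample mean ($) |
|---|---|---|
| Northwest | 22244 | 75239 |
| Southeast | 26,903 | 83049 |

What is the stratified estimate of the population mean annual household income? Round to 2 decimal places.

N = 22244 + 26903 = 49147.
Weight each subgroup mean by Nₕ/N and sum.
Σ Nₕx̄ₕ = 22244·75239 + 26903·83049 = 1673616316 + 2234267247 = 3907883563.
Divide by N: 3907883563 / 49147 = 79514.1832... → 79514.18.

79514.18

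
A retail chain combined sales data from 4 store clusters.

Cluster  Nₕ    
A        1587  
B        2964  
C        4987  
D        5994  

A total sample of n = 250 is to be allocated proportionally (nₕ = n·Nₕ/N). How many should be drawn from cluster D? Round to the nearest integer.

96

Share of cluster D = 5994/15532 = 0.38591.
Allocate 250 × 0.38591 = 96.478... → 96.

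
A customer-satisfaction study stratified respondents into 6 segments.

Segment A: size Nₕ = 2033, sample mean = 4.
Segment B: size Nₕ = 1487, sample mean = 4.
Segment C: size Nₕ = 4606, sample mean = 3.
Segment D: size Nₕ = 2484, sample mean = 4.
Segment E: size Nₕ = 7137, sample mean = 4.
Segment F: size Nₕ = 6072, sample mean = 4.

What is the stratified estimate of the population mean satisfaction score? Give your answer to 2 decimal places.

3.81

x̄_st = (Σ Nₕx̄ₕ) / (Σ Nₕ) = (2033·4 + 1487·4 + 4606·3 + 2484·4 + 7137·4 + 6072·4) / 23819
= 90670 / 23819 = 3.8066... → 3.81.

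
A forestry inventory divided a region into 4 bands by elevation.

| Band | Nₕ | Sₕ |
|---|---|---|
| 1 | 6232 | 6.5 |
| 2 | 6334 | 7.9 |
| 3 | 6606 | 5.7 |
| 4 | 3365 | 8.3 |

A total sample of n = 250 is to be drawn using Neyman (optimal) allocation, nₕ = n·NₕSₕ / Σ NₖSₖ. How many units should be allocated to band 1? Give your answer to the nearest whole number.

Σ NₕSₕ = 6232·6.5 + 6334·7.9 + 6606·5.7 + 3365·8.3 = 156130.3.
Share for 1: 40508/156130.3 = 0.25945.
n_1 = 250 × 0.25945 = 64.862... → 65.

65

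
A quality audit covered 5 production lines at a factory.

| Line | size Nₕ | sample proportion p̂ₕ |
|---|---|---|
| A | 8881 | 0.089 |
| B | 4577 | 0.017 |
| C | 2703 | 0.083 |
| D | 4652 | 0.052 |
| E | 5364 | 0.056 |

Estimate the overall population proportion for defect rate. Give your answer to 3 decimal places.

N = 8881 + 4577 + 2703 + 4652 + 5364 = 26177.
Overall proportion = Σ (Nₕ/N)·p̂ₕ.
Σ Nₕp̂ₕ = 790.409 + 77.809 + 224.349 + 241.904 + 300.384 = 1634.855.
1634.855 / 26177 = 0.06245... → 0.062.

0.062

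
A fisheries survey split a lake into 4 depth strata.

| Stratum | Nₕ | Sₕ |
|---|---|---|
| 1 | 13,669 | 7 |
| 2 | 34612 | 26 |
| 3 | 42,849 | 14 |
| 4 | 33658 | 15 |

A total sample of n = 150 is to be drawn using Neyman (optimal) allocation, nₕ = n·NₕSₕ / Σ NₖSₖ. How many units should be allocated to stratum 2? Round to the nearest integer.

Σ NₕSₕ = 13669·7 + 34612·26 + 42849·14 + 33658·15 = 2100351.
Share for 2: 899912/2100351 = 0.42846.
n_2 = 150 × 0.42846 = 64.269... → 64.

64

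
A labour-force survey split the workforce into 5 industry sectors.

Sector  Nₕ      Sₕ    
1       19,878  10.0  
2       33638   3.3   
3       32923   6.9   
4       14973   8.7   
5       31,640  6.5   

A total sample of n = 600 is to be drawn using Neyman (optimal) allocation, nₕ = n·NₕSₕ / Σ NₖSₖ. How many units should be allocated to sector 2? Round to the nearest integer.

Σ NₕSₕ = 19878·10.0 + 33638·3.3 + 32923·6.9 + 14973·8.7 + 31640·6.5 = 872879.2.
Share for 2: 111005.4/872879.2 = 0.12717.
n_2 = 600 × 0.12717 = 76.303... → 76.

76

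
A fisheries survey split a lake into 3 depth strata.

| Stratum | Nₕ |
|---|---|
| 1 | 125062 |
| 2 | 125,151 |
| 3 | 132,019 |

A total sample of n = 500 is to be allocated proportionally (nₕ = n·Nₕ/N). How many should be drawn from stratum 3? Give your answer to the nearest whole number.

173

Share of stratum 3 = 132019/382232 = 0.34539.
Allocate 500 × 0.34539 = 172.695... → 173.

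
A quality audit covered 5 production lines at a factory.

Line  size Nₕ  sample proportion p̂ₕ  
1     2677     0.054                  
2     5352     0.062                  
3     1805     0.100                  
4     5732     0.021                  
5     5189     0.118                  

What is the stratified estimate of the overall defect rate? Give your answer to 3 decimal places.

N = 2677 + 5352 + 1805 + 5732 + 5189 = 20755.
Overall proportion = Σ (Nₕ/N)·p̂ₕ.
Σ Nₕp̂ₕ = 144.558 + 331.824 + 180.5 + 120.372 + 612.302 = 1389.556.
1389.556 / 20755 = 0.06695... → 0.067.

0.067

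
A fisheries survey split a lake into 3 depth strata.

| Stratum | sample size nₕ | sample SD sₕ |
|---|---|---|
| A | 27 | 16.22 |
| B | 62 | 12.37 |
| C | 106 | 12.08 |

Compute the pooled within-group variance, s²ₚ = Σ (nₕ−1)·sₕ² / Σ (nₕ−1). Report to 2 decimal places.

164.04

A: (27−1)·16.22² = 26·263.0884 = 6840.2984
B: (62−1)·12.37² = 61·153.0169 = 9334.0309
C: (106−1)·12.08² = 105·145.9264 = 15322.272
Numerator = 31496.6013; denominator = Σ(nₕ−1) = 192.
s²ₚ = 31496.6013/192 = 164.0448... → 164.04.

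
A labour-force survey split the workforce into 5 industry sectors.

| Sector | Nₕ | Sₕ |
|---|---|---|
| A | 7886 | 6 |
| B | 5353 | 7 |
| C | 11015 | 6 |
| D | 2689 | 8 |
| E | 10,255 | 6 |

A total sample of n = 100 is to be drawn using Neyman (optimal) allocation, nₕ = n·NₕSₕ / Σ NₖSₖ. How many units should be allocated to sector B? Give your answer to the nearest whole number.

16

A: NₕSₕ = 7886·6 = 47316
B: NₕSₕ = 5353·7 = 37471
C: NₕSₕ = 11015·6 = 66090
D: NₕSₕ = 2689·8 = 21512
E: NₕSₕ = 10255·6 = 61530
Σ NₕSₕ = 233919.
n_B = 100·37471/233919 = 16.019... → 16.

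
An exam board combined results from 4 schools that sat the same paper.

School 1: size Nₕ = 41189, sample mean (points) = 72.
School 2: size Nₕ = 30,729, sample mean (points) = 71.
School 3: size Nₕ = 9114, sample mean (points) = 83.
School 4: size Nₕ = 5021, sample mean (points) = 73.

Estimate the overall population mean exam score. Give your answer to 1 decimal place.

N = 86053; weights Wₕ = Nₕ/N = (0.4786, 0.3571, 0.1059, 0.0583).
x̄_st = Σ Wₕ·x̄ₕ = 0.4786·72 + 0.3571·71 + 0.1059·83 + 0.0583·73 ≈ 72.866...
→ 72.9.

72.9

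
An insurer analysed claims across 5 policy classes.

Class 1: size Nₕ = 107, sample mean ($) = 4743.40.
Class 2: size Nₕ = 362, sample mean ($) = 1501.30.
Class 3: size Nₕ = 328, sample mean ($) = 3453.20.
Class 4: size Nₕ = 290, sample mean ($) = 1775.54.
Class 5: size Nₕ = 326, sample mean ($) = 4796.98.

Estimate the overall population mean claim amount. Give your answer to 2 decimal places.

N = 1413; weights Wₕ = Nₕ/N = (0.0757, 0.2562, 0.2321, 0.2052, 0.2307).
x̄_st = Σ Wₕ·x̄ₕ = 0.0757·4743.40 + 0.2562·1501.30 + 0.2321·3453.20 + 0.2052·1775.54 + 0.2307·4796.98 ≈ 3016.5507...
→ 3016.55.

3016.55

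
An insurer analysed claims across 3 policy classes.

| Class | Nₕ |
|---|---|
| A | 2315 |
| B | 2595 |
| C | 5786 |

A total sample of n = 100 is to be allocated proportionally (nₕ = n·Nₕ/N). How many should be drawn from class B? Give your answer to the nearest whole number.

24

Share of class B = 2595/10696 = 0.24261.
Allocate 100 × 0.24261 = 24.261... → 24.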